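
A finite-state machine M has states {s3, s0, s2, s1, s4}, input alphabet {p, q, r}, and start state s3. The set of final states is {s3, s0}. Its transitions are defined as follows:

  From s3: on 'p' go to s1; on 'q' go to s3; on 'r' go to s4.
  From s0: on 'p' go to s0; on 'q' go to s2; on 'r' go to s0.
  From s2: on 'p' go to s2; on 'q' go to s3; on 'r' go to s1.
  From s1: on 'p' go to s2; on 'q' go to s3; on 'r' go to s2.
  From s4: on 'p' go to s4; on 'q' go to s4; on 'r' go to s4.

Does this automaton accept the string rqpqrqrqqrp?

No

start at s3
read 'r': s3 → s4
read 'q': s4 → s4
read 'p': s4 → s4
read 'q': s4 → s4
read 'r': s4 → s4
read 'q': s4 → s4
read 'r': s4 → s4
read 'q': s4 → s4
read 'q': s4 → s4
read 'r': s4 → s4
read 'p': s4 → s4
End state s4 is not accepting.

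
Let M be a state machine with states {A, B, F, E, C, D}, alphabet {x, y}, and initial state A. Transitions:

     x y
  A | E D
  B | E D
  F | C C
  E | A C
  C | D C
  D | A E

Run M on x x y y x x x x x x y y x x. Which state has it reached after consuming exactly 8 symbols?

E

start at A
read 'x': A → E
read 'x': E → A
read 'y': A → D
read 'y': D → E
read 'x': E → A
read 'x': A → E
read 'x': E → A
read 'x': A → E
After 8 symbols: E.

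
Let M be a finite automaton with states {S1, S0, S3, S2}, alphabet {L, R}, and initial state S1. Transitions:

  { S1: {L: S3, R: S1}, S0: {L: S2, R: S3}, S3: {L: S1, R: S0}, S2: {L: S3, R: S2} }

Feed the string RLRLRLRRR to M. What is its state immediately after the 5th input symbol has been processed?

S2

start at S1
read 'R': S1 → S1
read 'L': S1 → S3
read 'R': S3 → S0
read 'L': S0 → S2
read 'R': S2 → S2
After 5 symbols: S2.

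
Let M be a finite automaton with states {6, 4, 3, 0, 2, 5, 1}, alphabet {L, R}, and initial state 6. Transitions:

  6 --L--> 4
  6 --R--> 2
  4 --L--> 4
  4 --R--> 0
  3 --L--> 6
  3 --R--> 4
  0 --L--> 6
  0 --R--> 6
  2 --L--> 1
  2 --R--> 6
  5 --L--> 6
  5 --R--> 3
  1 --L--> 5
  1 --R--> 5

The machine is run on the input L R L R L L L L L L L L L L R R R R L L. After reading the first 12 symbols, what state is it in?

6 → 4 → 0 → 6 → 2 → 1 → 5 → 6 → 4 → 4 → 4 → 4 → 4
After 12 symbols: 4.

4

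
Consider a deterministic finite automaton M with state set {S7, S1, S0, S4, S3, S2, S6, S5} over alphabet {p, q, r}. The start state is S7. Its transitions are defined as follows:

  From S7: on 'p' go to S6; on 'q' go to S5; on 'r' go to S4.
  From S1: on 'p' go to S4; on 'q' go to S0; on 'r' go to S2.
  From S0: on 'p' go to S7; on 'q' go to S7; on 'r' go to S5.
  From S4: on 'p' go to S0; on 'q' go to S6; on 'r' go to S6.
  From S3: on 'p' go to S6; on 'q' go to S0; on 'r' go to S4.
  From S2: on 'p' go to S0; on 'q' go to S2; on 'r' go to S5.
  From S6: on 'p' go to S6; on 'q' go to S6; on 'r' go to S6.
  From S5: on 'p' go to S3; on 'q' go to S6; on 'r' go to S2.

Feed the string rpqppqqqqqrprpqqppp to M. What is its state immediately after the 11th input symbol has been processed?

S6

start at S7
read 'r': S7 → S4
read 'p': S4 → S0
read 'q': S0 → S7
read 'p': S7 → S6
read 'p': S6 → S6
read 'q': S6 → S6
read 'q': S6 → S6
read 'q': S6 → S6
read 'q': S6 → S6
read 'q': S6 → S6
read 'r': S6 → S6
After 11 symbols: S6.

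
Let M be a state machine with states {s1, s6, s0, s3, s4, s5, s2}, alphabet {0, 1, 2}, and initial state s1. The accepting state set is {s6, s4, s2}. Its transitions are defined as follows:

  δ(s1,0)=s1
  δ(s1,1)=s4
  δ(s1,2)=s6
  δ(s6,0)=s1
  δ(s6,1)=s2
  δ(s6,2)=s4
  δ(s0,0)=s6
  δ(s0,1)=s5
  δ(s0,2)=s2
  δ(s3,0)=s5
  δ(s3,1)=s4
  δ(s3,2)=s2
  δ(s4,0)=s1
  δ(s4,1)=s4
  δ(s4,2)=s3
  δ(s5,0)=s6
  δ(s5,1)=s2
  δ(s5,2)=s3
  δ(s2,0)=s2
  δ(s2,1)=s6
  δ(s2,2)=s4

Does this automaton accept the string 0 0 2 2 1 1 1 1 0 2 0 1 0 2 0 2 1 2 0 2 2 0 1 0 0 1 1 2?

Trace: s1 -0-> s1 -0-> s1 -2-> s6 -2-> s4 -1-> s4 -1-> s4 -1-> s4 -1-> s4 -0-> s1 -2-> s6 -0-> s1 -1-> s4 -0-> s1 -2-> s6 -0-> s1 -2-> s6 -1-> s2 -2-> s4 -0-> s1 -2-> s6 -2-> s4 -0-> s1 -1-> s4 -0-> s1 -0-> s1 -1-> s4 -1-> s4 -2-> s3
End state s3 is not accepting.

No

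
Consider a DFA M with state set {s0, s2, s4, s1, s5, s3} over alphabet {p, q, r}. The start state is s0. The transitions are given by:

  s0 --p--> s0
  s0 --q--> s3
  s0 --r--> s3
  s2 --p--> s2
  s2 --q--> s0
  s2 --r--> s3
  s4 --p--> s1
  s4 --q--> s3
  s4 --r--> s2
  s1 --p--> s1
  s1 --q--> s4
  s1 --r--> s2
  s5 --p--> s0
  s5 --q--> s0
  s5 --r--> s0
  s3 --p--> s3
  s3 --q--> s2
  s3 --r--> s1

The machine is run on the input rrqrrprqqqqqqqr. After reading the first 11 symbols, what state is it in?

Trace: s0 -r-> s3 -r-> s1 -q-> s4 -r-> s2 -r-> s3 -p-> s3 -r-> s1 -q-> s4 -q-> s3 -q-> s2 -q-> s0
After 11 symbols: s0.

s0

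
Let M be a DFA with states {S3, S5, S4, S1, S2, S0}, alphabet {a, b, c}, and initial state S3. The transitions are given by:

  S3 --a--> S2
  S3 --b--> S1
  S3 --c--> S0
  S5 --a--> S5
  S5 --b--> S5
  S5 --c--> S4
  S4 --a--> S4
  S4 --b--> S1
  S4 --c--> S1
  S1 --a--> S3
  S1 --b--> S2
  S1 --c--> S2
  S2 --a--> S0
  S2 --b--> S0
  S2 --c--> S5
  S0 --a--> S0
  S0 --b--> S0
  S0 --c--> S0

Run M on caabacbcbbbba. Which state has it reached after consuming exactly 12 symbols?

S0

Trace: S3 -c-> S0 -a-> S0 -a-> S0 -b-> S0 -a-> S0 -c-> S0 -b-> S0 -c-> S0 -b-> S0 -b-> S0 -b-> S0 -b-> S0
After 12 symbols: S0.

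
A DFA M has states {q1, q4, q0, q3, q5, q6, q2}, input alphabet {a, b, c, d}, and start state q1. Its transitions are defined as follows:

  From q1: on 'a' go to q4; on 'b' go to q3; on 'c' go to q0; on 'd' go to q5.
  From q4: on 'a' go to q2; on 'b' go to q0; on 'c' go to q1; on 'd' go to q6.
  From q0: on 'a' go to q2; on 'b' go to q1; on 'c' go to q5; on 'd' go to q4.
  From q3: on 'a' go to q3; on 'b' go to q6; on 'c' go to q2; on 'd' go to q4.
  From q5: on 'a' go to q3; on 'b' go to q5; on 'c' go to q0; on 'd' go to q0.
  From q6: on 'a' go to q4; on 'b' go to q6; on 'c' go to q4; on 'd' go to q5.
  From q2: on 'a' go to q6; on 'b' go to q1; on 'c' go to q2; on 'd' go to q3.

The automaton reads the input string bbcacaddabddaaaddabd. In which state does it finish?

Trace: q1 -b-> q3 -b-> q6 -c-> q4 -a-> q2 -c-> q2 -a-> q6 -d-> q5 -d-> q0 -a-> q2 -b-> q1 -d-> q5 -d-> q0 -a-> q2 -a-> q6 -a-> q4 -d-> q6 -d-> q5 -a-> q3 -b-> q6 -d-> q5

q5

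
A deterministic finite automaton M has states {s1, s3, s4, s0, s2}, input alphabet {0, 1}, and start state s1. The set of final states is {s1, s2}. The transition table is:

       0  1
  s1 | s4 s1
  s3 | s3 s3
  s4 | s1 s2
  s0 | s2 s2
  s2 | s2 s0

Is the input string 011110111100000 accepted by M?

s1 → s4 → s2 → s0 → s2 → s0 → s2 → s0 → s2 → s0 → s2 → s2 → s2 → s2 → s2 → s2
End state s2 is accepting.

Yes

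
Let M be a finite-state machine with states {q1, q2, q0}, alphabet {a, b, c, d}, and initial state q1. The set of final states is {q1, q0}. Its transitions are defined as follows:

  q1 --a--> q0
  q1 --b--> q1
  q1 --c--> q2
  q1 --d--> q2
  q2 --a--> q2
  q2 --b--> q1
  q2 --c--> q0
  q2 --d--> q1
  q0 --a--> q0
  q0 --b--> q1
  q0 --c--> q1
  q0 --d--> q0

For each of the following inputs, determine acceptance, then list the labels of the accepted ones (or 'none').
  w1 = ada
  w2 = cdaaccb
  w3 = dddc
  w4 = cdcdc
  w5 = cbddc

w1: q1 → q0 → q0 → q0  → end q0, accepted
w2: q1 → q2 → q1 → q0 → q0 → q1 → q2 → q1  → end q1, accepted
w3: q1 → q2 → q1 → q2 → q0  → end q0, accepted
w4: q1 → q2 → q1 → q2 → q1 → q2  → end q2, rejected
w5: q1 → q2 → q1 → q2 → q1 → q2  → end q2, rejected

w1, w2, w3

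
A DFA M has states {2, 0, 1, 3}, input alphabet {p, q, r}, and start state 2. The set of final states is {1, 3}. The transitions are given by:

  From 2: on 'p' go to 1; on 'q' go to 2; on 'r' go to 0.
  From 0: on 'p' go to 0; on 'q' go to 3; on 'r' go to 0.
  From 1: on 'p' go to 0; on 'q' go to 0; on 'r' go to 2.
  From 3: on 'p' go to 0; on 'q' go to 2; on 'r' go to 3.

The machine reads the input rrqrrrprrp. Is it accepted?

No

2 → 0 → 0 → 3 → 3 → 3 → 3 → 0 → 0 → 0 → 0
End state 0 is not accepting.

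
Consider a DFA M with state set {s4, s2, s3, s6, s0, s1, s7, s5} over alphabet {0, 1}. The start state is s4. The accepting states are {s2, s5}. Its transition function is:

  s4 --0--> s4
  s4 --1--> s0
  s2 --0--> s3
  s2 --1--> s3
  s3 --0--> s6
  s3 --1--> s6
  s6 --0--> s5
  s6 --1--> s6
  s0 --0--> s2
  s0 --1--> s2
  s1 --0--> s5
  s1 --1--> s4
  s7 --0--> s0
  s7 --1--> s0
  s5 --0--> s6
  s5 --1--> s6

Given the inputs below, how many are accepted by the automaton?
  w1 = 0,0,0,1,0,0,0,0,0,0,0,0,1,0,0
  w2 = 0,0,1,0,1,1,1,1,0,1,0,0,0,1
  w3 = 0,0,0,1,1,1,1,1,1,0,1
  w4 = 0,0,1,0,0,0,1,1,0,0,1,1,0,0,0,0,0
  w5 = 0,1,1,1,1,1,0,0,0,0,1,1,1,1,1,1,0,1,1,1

1

w1: Trace: s4 -0-> s4 -0-> s4 -0-> s4 -1-> s0 -0-> s2 -0-> s3 -0-> s6 -0-> s5 -0-> s6 -0-> s5 -0-> s6 -0-> s5 -1-> s6 -0-> s5 -0-> s6  → end s6, rejected
w2: Trace: s4 -0-> s4 -0-> s4 -1-> s0 -0-> s2 -1-> s3 -1-> s6 -1-> s6 -1-> s6 -0-> s5 -1-> s6 -0-> s5 -0-> s6 -0-> s5 -1-> s6  → end s6, rejected
w3: Trace: s4 -0-> s4 -0-> s4 -0-> s4 -1-> s0 -1-> s2 -1-> s3 -1-> s6 -1-> s6 -1-> s6 -0-> s5 -1-> s6  → end s6, rejected
w4: Trace: s4 -0-> s4 -0-> s4 -1-> s0 -0-> s2 -0-> s3 -0-> s6 -1-> s6 -1-> s6 -0-> s5 -0-> s6 -1-> s6 -1-> s6 -0-> s5 -0-> s6 -0-> s5 -0-> s6 -0-> s5  → end s5, accepted
w5: Trace: s4 -0-> s4 -1-> s0 -1-> s2 -1-> s3 -1-> s6 -1-> s6 -0-> s5 -0-> s6 -0-> s5 -0-> s6 -1-> s6 -1-> s6 -1-> s6 -1-> s6 -1-> s6 -1-> s6 -0-> s5 -1-> s6 -1-> s6 -1-> s6  → end s6, rejected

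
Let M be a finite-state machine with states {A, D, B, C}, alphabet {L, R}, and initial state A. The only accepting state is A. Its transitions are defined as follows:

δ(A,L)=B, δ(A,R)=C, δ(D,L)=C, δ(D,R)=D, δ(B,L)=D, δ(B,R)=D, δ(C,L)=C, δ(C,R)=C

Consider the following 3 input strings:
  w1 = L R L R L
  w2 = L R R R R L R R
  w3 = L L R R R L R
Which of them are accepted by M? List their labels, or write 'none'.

none

w1:
  start at A
  read 'L': A → B
  read 'R': B → D
  read 'L': D → C
  read 'R': C → C
  read 'L': C → C
  end C, rejected
w2:
  start at A
  read 'L': A → B
  read 'R': B → D
  read 'R': D → D
  read 'R': D → D
  read 'R': D → D
  read 'L': D → C
  read 'R': C → C
  read 'R': C → C
  end C, rejected
w3:
  start at A
  read 'L': A → B
  read 'L': B → D
  read 'R': D → D
  read 'R': D → D
  read 'R': D → D
  read 'L': D → C
  read 'R': C → C
  end C, rejected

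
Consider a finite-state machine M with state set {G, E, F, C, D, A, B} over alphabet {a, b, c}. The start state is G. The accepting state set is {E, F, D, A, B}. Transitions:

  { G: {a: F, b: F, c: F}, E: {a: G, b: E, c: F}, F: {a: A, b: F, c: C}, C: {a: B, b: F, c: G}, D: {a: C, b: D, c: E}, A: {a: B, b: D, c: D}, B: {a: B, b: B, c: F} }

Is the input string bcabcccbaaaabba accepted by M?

Yes

start at G
read 'b': G → F
read 'c': F → C
read 'a': C → B
read 'b': B → B
read 'c': B → F
read 'c': F → C
read 'c': C → G
read 'b': G → F
read 'a': F → A
read 'a': A → B
read 'a': B → B
read 'a': B → B
read 'b': B → B
read 'b': B → B
read 'a': B → B
End state B is accepting.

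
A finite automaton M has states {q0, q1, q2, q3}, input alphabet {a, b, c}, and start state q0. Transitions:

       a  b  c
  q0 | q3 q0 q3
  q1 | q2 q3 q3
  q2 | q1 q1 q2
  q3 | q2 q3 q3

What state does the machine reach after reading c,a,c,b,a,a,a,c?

q2

Trace: q0 -c-> q3 -a-> q2 -c-> q2 -b-> q1 -a-> q2 -a-> q1 -a-> q2 -c-> q2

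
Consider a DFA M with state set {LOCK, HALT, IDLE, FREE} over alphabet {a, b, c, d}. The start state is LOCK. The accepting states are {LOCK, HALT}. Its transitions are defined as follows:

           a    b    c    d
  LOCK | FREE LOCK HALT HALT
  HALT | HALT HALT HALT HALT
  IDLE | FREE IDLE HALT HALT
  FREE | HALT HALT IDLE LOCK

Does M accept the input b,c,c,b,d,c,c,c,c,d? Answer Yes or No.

Yes

Trace: LOCK -b-> LOCK -c-> HALT -c-> HALT -b-> HALT -d-> HALT -c-> HALT -c-> HALT -c-> HALT -c-> HALT -d-> HALT
End state HALT is accepting.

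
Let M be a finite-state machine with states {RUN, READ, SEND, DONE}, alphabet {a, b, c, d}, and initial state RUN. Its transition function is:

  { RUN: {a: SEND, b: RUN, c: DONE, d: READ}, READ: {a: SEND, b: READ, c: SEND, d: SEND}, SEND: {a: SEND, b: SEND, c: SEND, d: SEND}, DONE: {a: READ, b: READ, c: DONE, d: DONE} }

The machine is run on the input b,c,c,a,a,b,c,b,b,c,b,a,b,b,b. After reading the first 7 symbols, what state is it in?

RUN → RUN → DONE → DONE → READ → SEND → SEND → SEND
After 7 symbols: SEND.

SEND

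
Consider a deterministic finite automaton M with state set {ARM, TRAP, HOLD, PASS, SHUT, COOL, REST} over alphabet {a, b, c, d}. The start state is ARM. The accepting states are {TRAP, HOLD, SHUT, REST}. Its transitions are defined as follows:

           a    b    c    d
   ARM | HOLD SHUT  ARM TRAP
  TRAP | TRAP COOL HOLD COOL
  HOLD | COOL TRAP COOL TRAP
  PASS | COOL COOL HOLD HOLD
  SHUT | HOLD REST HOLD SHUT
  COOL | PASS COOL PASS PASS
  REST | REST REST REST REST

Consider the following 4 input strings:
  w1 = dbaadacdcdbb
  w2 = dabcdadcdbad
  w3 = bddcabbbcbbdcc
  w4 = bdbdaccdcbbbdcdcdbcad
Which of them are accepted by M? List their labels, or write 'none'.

w1:
  start at ARM
  read 'd': ARM → TRAP
  read 'b': TRAP → COOL
  read 'a': COOL → PASS
  read 'a': PASS → COOL
  read 'd': COOL → PASS
  read 'a': PASS → COOL
  read 'c': COOL → PASS
  read 'd': PASS → HOLD
  read 'c': HOLD → COOL
  read 'd': COOL → PASS
  read 'b': PASS → COOL
  read 'b': COOL → COOL
  end COOL, rejected
w2:
  start at ARM
  read 'd': ARM → TRAP
  read 'a': TRAP → TRAP
  read 'b': TRAP → COOL
  read 'c': COOL → PASS
  read 'd': PASS → HOLD
  read 'a': HOLD → COOL
  read 'd': COOL → PASS
  read 'c': PASS → HOLD
  read 'd': HOLD → TRAP
  read 'b': TRAP → COOL
  read 'a': COOL → PASS
  read 'd': PASS → HOLD
  end HOLD, accepted
w3:
  start at ARM
  read 'b': ARM → SHUT
  read 'd': SHUT → SHUT
  read 'd': SHUT → SHUT
  read 'c': SHUT → HOLD
  read 'a': HOLD → COOL
  read 'b': COOL → COOL
  read 'b': COOL → COOL
  read 'b': COOL → COOL
  read 'c': COOL → PASS
  read 'b': PASS → COOL
  read 'b': COOL → COOL
  read 'd': COOL → PASS
  read 'c': PASS → HOLD
  read 'c': HOLD → COOL
  end COOL, rejected
w4:
  start at ARM
  read 'b': ARM → SHUT
  read 'd': SHUT → SHUT
  read 'b': SHUT → REST
  read 'd': REST → REST
  read 'a': REST → REST
  read 'c': REST → REST
  read 'c': REST → REST
  read 'd': REST → REST
  read 'c': REST → REST
  read 'b': REST → REST
  read 'b': REST → REST
  read 'b': REST → REST
  read 'd': REST → REST
  read 'c': REST → REST
  read 'd': REST → REST
  read 'c': REST → REST
  read 'd': REST → REST
  read 'b': REST → REST
  read 'c': REST → REST
  read 'a': REST → REST
  read 'd': REST → REST
  end REST, accepted

w2, w4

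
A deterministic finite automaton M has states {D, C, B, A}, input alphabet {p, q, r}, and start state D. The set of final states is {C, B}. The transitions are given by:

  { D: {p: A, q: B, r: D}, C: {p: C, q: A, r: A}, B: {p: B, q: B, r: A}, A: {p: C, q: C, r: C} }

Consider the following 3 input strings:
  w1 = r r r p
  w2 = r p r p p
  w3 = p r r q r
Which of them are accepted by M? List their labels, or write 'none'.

w2

w1: D → D → D → D → A  → end A, rejected
w2: D → D → A → C → C → C  → end C, accepted
w3: D → A → C → A → C → A  → end A, rejected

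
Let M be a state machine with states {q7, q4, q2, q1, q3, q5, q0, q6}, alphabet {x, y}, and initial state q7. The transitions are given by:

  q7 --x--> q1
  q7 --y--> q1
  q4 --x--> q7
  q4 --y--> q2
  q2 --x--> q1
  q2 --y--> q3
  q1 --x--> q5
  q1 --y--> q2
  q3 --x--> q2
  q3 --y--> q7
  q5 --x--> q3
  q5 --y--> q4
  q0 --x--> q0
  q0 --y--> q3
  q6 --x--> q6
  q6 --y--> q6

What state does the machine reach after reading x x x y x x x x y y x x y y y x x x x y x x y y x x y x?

q7

start at q7
read 'x': q7 → q1
read 'x': q1 → q5
read 'x': q5 → q3
read 'y': q3 → q7
read 'x': q7 → q1
read 'x': q1 → q5
read 'x': q5 → q3
read 'x': q3 → q2
read 'y': q2 → q3
read 'y': q3 → q7
read 'x': q7 → q1
read 'x': q1 → q5
read 'y': q5 → q4
read 'y': q4 → q2
read 'y': q2 → q3
read 'x': q3 → q2
read 'x': q2 → q1
read 'x': q1 → q5
read 'x': q5 → q3
read 'y': q3 → q7
read 'x': q7 → q1
read 'x': q1 → q5
read 'y': q5 → q4
read 'y': q4 → q2
read 'x': q2 → q1
read 'x': q1 → q5
read 'y': q5 → q4
read 'x': q4 → q7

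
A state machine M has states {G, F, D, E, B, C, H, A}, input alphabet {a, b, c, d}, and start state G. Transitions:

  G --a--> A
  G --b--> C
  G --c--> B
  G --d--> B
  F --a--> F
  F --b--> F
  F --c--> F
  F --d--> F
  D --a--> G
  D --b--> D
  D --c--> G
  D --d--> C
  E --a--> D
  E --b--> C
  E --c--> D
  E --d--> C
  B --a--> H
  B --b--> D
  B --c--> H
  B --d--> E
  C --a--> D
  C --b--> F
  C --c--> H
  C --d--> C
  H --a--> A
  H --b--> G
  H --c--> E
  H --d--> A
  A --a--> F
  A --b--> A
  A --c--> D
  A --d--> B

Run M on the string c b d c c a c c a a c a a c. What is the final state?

D

start at G
read 'c': G → B
read 'b': B → D
read 'd': D → C
read 'c': C → H
read 'c': H → E
read 'a': E → D
read 'c': D → G
read 'c': G → B
read 'a': B → H
read 'a': H → A
read 'c': A → D
read 'a': D → G
read 'a': G → A
read 'c': A → D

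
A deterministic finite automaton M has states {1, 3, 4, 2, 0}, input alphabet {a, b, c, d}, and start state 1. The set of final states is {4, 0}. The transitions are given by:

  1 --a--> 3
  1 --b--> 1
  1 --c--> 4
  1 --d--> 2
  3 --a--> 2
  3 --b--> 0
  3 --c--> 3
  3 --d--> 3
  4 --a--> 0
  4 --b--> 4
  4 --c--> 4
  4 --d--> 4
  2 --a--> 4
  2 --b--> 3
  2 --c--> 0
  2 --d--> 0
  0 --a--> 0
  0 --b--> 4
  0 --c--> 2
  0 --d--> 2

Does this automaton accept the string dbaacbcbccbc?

Trace: 1 -d-> 2 -b-> 3 -a-> 2 -a-> 4 -c-> 4 -b-> 4 -c-> 4 -b-> 4 -c-> 4 -c-> 4 -b-> 4 -c-> 4
End state 4 is accepting.

Yes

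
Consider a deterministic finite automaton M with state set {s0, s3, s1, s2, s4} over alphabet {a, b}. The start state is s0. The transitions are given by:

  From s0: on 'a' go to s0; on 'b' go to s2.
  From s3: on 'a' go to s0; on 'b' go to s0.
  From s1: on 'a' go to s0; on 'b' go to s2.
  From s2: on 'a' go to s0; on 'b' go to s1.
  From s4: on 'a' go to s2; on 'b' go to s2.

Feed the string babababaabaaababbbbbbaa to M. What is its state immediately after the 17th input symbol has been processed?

s1

s0 → s2 → s0 → s2 → s0 → s2 → s0 → s2 → s0 → s0 → s2 → s0 → s0 → s0 → s2 → s0 → s2 → s1
After 17 symbols: s1.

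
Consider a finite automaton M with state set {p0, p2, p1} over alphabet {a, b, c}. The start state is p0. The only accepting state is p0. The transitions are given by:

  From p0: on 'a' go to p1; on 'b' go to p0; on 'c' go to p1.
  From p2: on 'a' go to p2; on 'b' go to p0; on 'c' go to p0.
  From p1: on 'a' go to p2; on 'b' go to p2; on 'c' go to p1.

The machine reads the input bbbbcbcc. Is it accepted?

Trace: p0 -b-> p0 -b-> p0 -b-> p0 -b-> p0 -c-> p1 -b-> p2 -c-> p0 -c-> p1
End state p1 is not accepting.

No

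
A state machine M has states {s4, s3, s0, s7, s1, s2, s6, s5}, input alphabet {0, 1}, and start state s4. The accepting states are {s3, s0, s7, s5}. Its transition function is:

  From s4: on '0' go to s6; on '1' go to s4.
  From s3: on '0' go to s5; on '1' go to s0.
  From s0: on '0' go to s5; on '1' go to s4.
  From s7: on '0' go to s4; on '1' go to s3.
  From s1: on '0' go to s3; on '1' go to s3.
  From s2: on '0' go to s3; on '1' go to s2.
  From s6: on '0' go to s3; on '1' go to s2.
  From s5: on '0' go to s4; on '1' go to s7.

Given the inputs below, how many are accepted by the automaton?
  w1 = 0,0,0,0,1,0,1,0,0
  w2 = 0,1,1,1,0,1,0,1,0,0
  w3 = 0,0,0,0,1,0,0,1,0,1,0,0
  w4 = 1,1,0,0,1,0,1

2

w1: s4 → s6 → s3 → s5 → s4 → s4 → s6 → s2 → s3 → s5  → end s5, accepted
w2: s4 → s6 → s2 → s2 → s2 → s3 → s0 → s5 → s7 → s4 → s6  → end s6, rejected
w3: s4 → s6 → s3 → s5 → s4 → s4 → s6 → s3 → s0 → s5 → s7 → s4 → s6  → end s6, rejected
w4: s4 → s4 → s4 → s6 → s3 → s0 → s5 → s7  → end s7, accepted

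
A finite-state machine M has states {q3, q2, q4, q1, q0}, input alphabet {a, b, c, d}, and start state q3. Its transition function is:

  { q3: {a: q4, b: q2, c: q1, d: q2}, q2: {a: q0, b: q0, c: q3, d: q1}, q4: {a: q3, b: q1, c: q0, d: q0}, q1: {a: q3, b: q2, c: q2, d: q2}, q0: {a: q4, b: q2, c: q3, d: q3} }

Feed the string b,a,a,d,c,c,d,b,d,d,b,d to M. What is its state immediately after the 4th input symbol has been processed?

Trace: q3 -b-> q2 -a-> q0 -a-> q4 -d-> q0
After 4 symbols: q0.

q0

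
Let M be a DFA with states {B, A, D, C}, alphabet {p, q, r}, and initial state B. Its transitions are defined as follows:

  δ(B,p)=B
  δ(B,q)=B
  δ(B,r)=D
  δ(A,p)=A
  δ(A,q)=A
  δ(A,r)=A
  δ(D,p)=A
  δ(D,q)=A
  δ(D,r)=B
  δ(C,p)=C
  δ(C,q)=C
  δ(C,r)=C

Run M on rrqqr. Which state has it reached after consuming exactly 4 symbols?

Trace: B -r-> D -r-> B -q-> B -q-> B
After 4 symbols: B.

B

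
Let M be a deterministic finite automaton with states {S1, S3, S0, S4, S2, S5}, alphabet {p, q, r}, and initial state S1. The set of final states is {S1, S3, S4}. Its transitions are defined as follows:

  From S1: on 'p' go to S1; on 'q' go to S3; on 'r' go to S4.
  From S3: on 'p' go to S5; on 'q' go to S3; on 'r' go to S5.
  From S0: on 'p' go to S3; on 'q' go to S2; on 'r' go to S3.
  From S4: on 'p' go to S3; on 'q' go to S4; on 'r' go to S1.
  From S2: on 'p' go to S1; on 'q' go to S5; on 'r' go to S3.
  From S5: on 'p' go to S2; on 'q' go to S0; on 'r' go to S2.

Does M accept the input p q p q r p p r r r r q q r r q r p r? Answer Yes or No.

S1 → S1 → S3 → S5 → S0 → S3 → S5 → S2 → S3 → S5 → S2 → S3 → S3 → S3 → S5 → S2 → S5 → S2 → S1 → S4
End state S4 is accepting.

Yes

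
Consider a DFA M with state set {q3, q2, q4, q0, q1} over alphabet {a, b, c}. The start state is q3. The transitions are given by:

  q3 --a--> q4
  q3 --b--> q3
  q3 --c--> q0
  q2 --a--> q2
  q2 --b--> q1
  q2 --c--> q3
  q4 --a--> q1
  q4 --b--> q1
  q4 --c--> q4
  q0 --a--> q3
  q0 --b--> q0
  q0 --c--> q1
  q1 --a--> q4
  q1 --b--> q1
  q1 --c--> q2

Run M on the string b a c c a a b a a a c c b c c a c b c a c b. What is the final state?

q3

Trace: q3 -b-> q3 -a-> q4 -c-> q4 -c-> q4 -a-> q1 -a-> q4 -b-> q1 -a-> q4 -a-> q1 -a-> q4 -c-> q4 -c-> q4 -b-> q1 -c-> q2 -c-> q3 -a-> q4 -c-> q4 -b-> q1 -c-> q2 -a-> q2 -c-> q3 -b-> q3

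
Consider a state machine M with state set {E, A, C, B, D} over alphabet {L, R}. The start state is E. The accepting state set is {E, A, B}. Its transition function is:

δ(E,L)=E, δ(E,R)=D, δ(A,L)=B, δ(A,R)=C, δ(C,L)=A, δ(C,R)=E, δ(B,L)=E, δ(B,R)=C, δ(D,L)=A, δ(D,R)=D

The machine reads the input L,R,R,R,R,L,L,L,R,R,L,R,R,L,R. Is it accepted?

start at E
read 'L': E → E
read 'R': E → D
read 'R': D → D
read 'R': D → D
read 'R': D → D
read 'L': D → A
read 'L': A → B
read 'L': B → E
read 'R': E → D
read 'R': D → D
read 'L': D → A
read 'R': A → C
read 'R': C → E
read 'L': E → E
read 'R': E → D
End state D is not accepting.

No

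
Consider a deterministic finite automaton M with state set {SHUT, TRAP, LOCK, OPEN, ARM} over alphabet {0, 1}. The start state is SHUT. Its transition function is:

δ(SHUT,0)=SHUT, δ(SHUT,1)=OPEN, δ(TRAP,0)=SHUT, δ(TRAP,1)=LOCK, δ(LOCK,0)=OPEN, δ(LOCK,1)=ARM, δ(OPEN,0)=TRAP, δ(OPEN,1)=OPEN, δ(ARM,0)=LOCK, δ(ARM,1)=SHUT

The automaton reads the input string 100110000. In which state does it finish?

SHUT → OPEN → TRAP → SHUT → OPEN → OPEN → TRAP → SHUT → SHUT → SHUT

SHUT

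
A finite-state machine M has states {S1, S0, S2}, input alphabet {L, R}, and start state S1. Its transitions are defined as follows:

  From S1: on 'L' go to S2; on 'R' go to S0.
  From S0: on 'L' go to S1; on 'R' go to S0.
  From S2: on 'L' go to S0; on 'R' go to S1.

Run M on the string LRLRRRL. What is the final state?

S1

Trace: S1 -L-> S2 -R-> S1 -L-> S2 -R-> S1 -R-> S0 -R-> S0 -L-> S1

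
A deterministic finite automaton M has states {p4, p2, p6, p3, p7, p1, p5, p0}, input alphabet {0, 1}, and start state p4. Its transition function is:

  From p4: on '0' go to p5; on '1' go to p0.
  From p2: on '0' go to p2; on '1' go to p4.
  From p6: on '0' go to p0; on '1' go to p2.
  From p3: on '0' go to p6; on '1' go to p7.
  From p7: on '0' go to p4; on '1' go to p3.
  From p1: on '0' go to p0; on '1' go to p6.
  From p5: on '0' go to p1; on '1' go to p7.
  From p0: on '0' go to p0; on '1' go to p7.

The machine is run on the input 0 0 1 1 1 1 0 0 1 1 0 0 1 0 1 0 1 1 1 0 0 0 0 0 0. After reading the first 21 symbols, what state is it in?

p5

start at p4
read '0': p4 → p5
read '0': p5 → p1
read '1': p1 → p6
read '1': p6 → p2
read '1': p2 → p4
read '1': p4 → p0
read '0': p0 → p0
read '0': p0 → p0
read '1': p0 → p7
read '1': p7 → p3
read '0': p3 → p6
read '0': p6 → p0
read '1': p0 → p7
read '0': p7 → p4
read '1': p4 → p0
read '0': p0 → p0
read '1': p0 → p7
read '1': p7 → p3
read '1': p3 → p7
read '0': p7 → p4
read '0': p4 → p5
After 21 symbols: p5.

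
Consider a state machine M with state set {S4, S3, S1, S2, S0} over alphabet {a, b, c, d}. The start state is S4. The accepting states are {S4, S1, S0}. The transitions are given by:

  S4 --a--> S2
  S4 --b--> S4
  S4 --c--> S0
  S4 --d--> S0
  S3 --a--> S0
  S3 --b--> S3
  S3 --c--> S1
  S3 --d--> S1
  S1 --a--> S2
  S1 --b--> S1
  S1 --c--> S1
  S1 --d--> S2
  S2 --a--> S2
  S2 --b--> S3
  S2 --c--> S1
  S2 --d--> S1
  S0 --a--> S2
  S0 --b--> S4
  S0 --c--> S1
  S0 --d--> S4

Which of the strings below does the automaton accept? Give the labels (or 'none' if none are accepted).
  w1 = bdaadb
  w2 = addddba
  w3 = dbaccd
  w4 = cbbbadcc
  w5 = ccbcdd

w1, w2, w4, w5

w1: S4 → S4 → S0 → S2 → S2 → S1 → S1  → end S1, accepted
w2: S4 → S2 → S1 → S2 → S1 → S2 → S3 → S0  → end S0, accepted
w3: S4 → S0 → S4 → S2 → S1 → S1 → S2  → end S2, rejected
w4: S4 → S0 → S4 → S4 → S4 → S2 → S1 → S1 → S1  → end S1, accepted
w5: S4 → S0 → S1 → S1 → S1 → S2 → S1  → end S1, accepted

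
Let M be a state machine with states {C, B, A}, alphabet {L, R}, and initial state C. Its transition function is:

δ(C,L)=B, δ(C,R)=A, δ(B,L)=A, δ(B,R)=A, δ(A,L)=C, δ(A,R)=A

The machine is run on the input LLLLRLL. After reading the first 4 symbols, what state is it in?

Trace: C -L-> B -L-> A -L-> C -L-> B
After 4 symbols: B.

B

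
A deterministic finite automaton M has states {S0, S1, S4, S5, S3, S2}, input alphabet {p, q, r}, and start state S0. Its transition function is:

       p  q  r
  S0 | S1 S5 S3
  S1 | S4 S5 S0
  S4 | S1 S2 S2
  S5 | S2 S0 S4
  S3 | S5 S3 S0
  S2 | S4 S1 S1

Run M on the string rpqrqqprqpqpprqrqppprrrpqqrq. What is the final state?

start at S0
read 'r': S0 → S3
read 'p': S3 → S5
read 'q': S5 → S0
read 'r': S0 → S3
read 'q': S3 → S3
read 'q': S3 → S3
read 'p': S3 → S5
read 'r': S5 → S4
read 'q': S4 → S2
read 'p': S2 → S4
read 'q': S4 → S2
read 'p': S2 → S4
read 'p': S4 → S1
read 'r': S1 → S0
read 'q': S0 → S5
read 'r': S5 → S4
read 'q': S4 → S2
read 'p': S2 → S4
read 'p': S4 → S1
read 'p': S1 → S4
read 'r': S4 → S2
read 'r': S2 → S1
read 'r': S1 → S0
read 'p': S0 → S1
read 'q': S1 → S5
read 'q': S5 → S0
read 'r': S0 → S3
read 'q': S3 → S3

S3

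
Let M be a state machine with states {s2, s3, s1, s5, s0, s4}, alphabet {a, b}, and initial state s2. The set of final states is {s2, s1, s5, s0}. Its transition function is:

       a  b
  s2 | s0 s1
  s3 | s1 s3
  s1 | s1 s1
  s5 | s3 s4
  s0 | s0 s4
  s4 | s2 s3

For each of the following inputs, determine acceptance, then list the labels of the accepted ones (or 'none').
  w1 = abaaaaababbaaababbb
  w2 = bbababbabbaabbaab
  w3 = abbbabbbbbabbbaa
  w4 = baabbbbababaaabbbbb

w1, w2, w3, w4

w1: Trace: s2 -a-> s0 -b-> s4 -a-> s2 -a-> s0 -a-> s0 -a-> s0 -a-> s0 -b-> s4 -a-> s2 -b-> s1 -b-> s1 -a-> s1 -a-> s1 -a-> s1 -b-> s1 -a-> s1 -b-> s1 -b-> s1 -b-> s1  → end s1, accepted
w2: Trace: s2 -b-> s1 -b-> s1 -a-> s1 -b-> s1 -a-> s1 -b-> s1 -b-> s1 -a-> s1 -b-> s1 -b-> s1 -a-> s1 -a-> s1 -b-> s1 -b-> s1 -a-> s1 -a-> s1 -b-> s1  → end s1, accepted
w3: Trace: s2 -a-> s0 -b-> s4 -b-> s3 -b-> s3 -a-> s1 -b-> s1 -b-> s1 -b-> s1 -b-> s1 -b-> s1 -a-> s1 -b-> s1 -b-> s1 -b-> s1 -a-> s1 -a-> s1  → end s1, accepted
w4: Trace: s2 -b-> s1 -a-> s1 -a-> s1 -b-> s1 -b-> s1 -b-> s1 -b-> s1 -a-> s1 -b-> s1 -a-> s1 -b-> s1 -a-> s1 -a-> s1 -a-> s1 -b-> s1 -b-> s1 -b-> s1 -b-> s1 -b-> s1  → end s1, accepted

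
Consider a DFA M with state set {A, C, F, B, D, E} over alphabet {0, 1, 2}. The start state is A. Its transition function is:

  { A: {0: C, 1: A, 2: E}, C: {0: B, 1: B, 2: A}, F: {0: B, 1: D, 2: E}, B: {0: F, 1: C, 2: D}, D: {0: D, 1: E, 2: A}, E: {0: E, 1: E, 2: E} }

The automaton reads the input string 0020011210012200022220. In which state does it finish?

start at A
read '0': A → C
read '0': C → B
read '2': B → D
read '0': D → D
read '0': D → D
read '1': D → E
read '1': E → E
read '2': E → E
read '1': E → E
read '0': E → E
read '0': E → E
read '1': E → E
read '2': E → E
read '2': E → E
read '0': E → E
read '0': E → E
read '0': E → E
read '2': E → E
read '2': E → E
read '2': E → E
read '2': E → E
read '0': E → E

E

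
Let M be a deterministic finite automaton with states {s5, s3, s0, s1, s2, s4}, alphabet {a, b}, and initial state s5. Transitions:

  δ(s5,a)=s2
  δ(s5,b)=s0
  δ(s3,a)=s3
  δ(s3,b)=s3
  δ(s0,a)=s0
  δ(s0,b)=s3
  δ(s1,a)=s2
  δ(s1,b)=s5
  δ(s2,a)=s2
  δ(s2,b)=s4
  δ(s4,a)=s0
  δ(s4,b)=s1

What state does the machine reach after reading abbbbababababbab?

s3

Trace: s5 -a-> s2 -b-> s4 -b-> s1 -b-> s5 -b-> s0 -a-> s0 -b-> s3 -a-> s3 -b-> s3 -a-> s3 -b-> s3 -a-> s3 -b-> s3 -b-> s3 -a-> s3 -b-> s3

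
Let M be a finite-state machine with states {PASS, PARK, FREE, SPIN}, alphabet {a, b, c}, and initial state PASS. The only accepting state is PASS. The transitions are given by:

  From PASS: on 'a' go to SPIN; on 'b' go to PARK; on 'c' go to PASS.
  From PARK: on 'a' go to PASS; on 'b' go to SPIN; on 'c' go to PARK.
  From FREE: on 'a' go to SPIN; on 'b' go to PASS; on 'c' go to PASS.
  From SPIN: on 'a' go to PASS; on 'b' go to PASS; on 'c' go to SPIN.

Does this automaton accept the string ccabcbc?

Trace: PASS -c-> PASS -c-> PASS -a-> SPIN -b-> PASS -c-> PASS -b-> PARK -c-> PARK
End state PARK is not accepting.

No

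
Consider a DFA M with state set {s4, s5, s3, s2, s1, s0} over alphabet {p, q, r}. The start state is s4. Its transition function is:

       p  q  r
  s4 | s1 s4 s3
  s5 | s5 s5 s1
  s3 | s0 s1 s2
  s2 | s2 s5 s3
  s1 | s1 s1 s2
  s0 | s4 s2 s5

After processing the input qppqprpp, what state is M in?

s2

s4 → s4 → s1 → s1 → s1 → s1 → s2 → s2 → s2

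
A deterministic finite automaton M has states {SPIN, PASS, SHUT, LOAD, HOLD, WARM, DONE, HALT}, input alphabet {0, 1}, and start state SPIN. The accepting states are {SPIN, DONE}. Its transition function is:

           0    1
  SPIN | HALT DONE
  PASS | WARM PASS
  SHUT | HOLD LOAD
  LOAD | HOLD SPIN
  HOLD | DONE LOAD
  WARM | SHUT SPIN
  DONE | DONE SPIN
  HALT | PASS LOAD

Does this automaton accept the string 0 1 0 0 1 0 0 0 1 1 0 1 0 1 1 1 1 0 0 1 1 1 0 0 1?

No

SPIN → HALT → LOAD → HOLD → DONE → SPIN → HALT → PASS → WARM → SPIN → DONE → DONE → SPIN → HALT → LOAD → SPIN → DONE → SPIN → HALT → PASS → PASS → PASS → PASS → WARM → SHUT → LOAD
End state LOAD is not accepting.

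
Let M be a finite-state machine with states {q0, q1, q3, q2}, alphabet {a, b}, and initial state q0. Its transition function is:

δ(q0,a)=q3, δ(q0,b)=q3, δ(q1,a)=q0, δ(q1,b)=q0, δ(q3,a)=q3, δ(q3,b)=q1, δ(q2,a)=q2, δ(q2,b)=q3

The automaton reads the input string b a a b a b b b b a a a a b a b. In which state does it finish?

Trace: q0 -b-> q3 -a-> q3 -a-> q3 -b-> q1 -a-> q0 -b-> q3 -b-> q1 -b-> q0 -b-> q3 -a-> q3 -a-> q3 -a-> q3 -a-> q3 -b-> q1 -a-> q0 -b-> q3

q3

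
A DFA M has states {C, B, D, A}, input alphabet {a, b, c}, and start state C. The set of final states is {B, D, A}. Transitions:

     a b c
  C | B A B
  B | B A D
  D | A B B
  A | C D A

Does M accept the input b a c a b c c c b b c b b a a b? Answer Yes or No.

Yes

start at C
read 'b': C → A
read 'a': A → C
read 'c': C → B
read 'a': B → B
read 'b': B → A
read 'c': A → A
read 'c': A → A
read 'c': A → A
read 'b': A → D
read 'b': D → B
read 'c': B → D
read 'b': D → B
read 'b': B → A
read 'a': A → C
read 'a': C → B
read 'b': B → A
End state A is accepting.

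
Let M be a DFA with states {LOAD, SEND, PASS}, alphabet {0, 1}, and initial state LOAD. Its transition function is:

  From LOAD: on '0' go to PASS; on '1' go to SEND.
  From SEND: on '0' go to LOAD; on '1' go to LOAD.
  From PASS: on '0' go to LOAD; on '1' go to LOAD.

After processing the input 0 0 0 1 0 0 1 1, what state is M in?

LOAD → PASS → LOAD → PASS → LOAD → PASS → LOAD → SEND → LOAD

LOAD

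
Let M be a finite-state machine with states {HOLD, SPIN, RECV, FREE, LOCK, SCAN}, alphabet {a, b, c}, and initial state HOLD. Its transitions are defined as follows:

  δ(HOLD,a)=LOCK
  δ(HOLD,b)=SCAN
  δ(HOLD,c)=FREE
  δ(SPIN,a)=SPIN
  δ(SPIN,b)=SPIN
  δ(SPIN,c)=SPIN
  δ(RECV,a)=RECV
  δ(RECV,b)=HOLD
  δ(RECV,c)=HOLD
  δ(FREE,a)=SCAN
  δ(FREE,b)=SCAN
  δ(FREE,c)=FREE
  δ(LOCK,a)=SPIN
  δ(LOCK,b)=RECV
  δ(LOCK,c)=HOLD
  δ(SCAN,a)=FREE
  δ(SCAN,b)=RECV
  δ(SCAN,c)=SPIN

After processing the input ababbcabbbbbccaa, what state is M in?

SPIN

start at HOLD
read 'a': HOLD → LOCK
read 'b': LOCK → RECV
read 'a': RECV → RECV
read 'b': RECV → HOLD
read 'b': HOLD → SCAN
read 'c': SCAN → SPIN
read 'a': SPIN → SPIN
read 'b': SPIN → SPIN
read 'b': SPIN → SPIN
read 'b': SPIN → SPIN
read 'b': SPIN → SPIN
read 'b': SPIN → SPIN
read 'c': SPIN → SPIN
read 'c': SPIN → SPIN
read 'a': SPIN → SPIN
read 'a': SPIN → SPIN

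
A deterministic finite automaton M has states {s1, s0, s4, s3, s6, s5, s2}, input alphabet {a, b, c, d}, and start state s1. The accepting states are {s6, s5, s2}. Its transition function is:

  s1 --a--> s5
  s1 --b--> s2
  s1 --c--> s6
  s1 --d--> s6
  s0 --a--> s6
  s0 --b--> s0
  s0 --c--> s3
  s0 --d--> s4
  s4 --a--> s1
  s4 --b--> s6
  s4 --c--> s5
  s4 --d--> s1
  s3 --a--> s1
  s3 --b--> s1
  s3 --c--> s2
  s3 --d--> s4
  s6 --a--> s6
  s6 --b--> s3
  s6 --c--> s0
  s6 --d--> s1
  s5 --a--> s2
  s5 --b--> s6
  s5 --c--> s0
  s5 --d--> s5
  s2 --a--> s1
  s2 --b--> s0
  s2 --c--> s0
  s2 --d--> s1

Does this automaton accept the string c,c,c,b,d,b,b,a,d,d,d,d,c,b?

No

Trace: s1 -c-> s6 -c-> s0 -c-> s3 -b-> s1 -d-> s6 -b-> s3 -b-> s1 -a-> s5 -d-> s5 -d-> s5 -d-> s5 -d-> s5 -c-> s0 -b-> s0
End state s0 is not accepting.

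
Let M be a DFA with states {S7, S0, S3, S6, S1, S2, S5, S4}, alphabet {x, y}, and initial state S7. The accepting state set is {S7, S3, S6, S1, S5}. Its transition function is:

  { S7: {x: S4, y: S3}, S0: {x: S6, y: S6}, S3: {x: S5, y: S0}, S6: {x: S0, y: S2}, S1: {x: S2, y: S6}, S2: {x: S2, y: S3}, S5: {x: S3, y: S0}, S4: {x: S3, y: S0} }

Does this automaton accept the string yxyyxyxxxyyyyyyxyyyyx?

S7 → S3 → S5 → S0 → S6 → S0 → S6 → S0 → S6 → S0 → S6 → S2 → S3 → S0 → S6 → S2 → S2 → S3 → S0 → S6 → S2 → S2
End state S2 is not accepting.

No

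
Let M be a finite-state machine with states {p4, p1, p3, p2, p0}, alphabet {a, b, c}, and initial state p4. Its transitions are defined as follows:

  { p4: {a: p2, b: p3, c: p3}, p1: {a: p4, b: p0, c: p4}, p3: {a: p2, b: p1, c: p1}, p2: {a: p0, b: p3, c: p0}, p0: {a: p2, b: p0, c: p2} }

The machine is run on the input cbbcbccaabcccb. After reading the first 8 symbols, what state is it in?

p4 → p3 → p1 → p0 → p2 → p3 → p1 → p4 → p2
After 8 symbols: p2.

p2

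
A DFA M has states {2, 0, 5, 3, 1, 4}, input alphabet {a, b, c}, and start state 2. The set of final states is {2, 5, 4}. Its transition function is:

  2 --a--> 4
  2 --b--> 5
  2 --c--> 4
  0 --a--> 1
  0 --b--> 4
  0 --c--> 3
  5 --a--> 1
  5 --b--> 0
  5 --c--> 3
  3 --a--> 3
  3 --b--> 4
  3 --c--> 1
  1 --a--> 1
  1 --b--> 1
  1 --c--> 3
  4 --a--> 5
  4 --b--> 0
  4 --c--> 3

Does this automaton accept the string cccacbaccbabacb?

Yes

2 → 4 → 3 → 1 → 1 → 3 → 4 → 5 → 3 → 1 → 1 → 1 → 1 → 1 → 3 → 4
End state 4 is accepting.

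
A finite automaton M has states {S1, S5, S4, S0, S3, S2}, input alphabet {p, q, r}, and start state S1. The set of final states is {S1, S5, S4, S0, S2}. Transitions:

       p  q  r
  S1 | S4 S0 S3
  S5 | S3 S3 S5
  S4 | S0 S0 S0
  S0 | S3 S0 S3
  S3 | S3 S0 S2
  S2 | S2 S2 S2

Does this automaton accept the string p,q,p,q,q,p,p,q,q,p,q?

start at S1
read 'p': S1 → S4
read 'q': S4 → S0
read 'p': S0 → S3
read 'q': S3 → S0
read 'q': S0 → S0
read 'p': S0 → S3
read 'p': S3 → S3
read 'q': S3 → S0
read 'q': S0 → S0
read 'p': S0 → S3
read 'q': S3 → S0
End state S0 is accepting.

Yes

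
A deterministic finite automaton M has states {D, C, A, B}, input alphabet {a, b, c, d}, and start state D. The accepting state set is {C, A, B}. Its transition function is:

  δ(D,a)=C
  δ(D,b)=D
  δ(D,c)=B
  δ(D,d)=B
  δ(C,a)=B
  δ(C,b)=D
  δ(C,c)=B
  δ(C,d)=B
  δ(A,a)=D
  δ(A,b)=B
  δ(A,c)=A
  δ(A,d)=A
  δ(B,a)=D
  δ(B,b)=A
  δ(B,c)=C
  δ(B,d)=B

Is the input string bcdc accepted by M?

Trace: D -b-> D -c-> B -d-> B -c-> C
End state C is accepting.

Yes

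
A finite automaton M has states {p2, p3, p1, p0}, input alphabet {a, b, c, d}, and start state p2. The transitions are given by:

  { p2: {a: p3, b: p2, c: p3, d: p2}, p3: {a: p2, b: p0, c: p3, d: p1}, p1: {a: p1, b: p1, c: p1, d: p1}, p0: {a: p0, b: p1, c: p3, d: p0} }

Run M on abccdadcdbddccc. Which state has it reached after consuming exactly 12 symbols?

p1

p2 → p3 → p0 → p3 → p3 → p1 → p1 → p1 → p1 → p1 → p1 → p1 → p1
After 12 symbols: p1.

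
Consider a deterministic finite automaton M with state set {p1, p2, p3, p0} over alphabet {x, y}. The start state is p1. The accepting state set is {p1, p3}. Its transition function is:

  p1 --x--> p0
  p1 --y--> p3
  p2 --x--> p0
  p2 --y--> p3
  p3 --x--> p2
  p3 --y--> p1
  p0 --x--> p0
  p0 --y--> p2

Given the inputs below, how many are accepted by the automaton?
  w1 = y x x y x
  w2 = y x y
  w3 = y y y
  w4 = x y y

3

w1:
  start at p1
  read 'y': p1 → p3
  read 'x': p3 → p2
  read 'x': p2 → p0
  read 'y': p0 → p2
  read 'x': p2 → p0
  end p0, rejected
w2:
  start at p1
  read 'y': p1 → p3
  read 'x': p3 → p2
  read 'y': p2 → p3
  end p3, accepted
w3:
  start at p1
  read 'y': p1 → p3
  read 'y': p3 → p1
  read 'y': p1 → p3
  end p3, accepted
w4:
  start at p1
  read 'x': p1 → p0
  read 'y': p0 → p2
  read 'y': p2 → p3
  end p3, accepted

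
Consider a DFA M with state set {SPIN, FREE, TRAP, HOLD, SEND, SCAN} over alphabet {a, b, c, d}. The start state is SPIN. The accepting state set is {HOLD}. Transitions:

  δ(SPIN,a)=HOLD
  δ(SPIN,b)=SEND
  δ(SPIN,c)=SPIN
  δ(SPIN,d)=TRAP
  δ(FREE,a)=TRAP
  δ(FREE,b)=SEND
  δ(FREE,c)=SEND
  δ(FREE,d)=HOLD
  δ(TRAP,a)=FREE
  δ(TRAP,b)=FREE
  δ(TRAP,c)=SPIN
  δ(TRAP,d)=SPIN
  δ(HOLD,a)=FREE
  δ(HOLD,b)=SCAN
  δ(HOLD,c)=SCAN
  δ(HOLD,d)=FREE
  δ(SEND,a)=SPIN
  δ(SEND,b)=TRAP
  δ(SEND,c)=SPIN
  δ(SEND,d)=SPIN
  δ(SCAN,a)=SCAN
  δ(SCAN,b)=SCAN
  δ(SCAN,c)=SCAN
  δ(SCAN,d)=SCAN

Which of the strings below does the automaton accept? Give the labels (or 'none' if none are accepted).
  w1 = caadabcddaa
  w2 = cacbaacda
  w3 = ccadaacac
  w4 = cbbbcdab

w1: Trace: SPIN -c-> SPIN -a-> HOLD -a-> FREE -d-> HOLD -a-> FREE -b-> SEND -c-> SPIN -d-> TRAP -d-> SPIN -a-> HOLD -a-> FREE  → end FREE, rejected
w2: Trace: SPIN -c-> SPIN -a-> HOLD -c-> SCAN -b-> SCAN -a-> SCAN -a-> SCAN -c-> SCAN -d-> SCAN -a-> SCAN  → end SCAN, rejected
w3: Trace: SPIN -c-> SPIN -c-> SPIN -a-> HOLD -d-> FREE -a-> TRAP -a-> FREE -c-> SEND -a-> SPIN -c-> SPIN  → end SPIN, rejected
w4: Trace: SPIN -c-> SPIN -b-> SEND -b-> TRAP -b-> FREE -c-> SEND -d-> SPIN -a-> HOLD -b-> SCAN  → end SCAN, rejected

none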